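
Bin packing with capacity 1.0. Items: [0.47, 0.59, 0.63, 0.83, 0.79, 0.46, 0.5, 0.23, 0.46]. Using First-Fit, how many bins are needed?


Place items sequentially using First-Fit:
  Item 0.47 -> new Bin 1
  Item 0.59 -> new Bin 2
  Item 0.63 -> new Bin 3
  Item 0.83 -> new Bin 4
  Item 0.79 -> new Bin 5
  Item 0.46 -> Bin 1 (now 0.93)
  Item 0.5 -> new Bin 6
  Item 0.23 -> Bin 2 (now 0.82)
  Item 0.46 -> Bin 6 (now 0.96)
Total bins used = 6

6


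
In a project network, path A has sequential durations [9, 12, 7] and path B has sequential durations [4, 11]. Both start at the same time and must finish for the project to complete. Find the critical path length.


Path A total = 9 + 12 + 7 = 28
Path B total = 4 + 11 = 15
Critical path = longest path = max(28, 15) = 28

28


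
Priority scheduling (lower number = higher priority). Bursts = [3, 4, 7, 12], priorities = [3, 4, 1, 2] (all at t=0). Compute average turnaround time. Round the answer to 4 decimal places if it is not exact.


Sort by priority (ascending = highest first):
Order: [(1, 7), (2, 12), (3, 3), (4, 4)]
Completion times:
  Priority 1, burst=7, C=7
  Priority 2, burst=12, C=19
  Priority 3, burst=3, C=22
  Priority 4, burst=4, C=26
Average turnaround = 74/4 = 18.5

18.5


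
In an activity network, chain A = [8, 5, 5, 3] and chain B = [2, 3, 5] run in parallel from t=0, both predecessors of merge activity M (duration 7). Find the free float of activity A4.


ES(A4) = sum of predecessors on chain A = 18
EF(A4) = ES + duration = 18 + 3 = 21
Successor of A4 is M. ES(M) = max(sum(A), sum(B)) = max(21, 10) = 21
Free float = ES(successor) - EF(current) = 21 - 21 = 0

0


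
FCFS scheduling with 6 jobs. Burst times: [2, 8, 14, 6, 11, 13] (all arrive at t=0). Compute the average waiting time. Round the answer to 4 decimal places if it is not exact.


FCFS order (as given): [2, 8, 14, 6, 11, 13]
Waiting times:
  Job 1: wait = 0
  Job 2: wait = 2
  Job 3: wait = 10
  Job 4: wait = 24
  Job 5: wait = 30
  Job 6: wait = 41
Sum of waiting times = 107
Average waiting time = 107/6 = 17.8333

17.8333


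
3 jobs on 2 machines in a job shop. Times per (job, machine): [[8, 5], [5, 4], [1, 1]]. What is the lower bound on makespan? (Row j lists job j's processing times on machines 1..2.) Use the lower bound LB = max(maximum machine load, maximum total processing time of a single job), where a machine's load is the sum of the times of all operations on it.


Machine loads:
  Machine 1: 8 + 5 + 1 = 14
  Machine 2: 5 + 4 + 1 = 10
Max machine load = 14
Job totals:
  Job 1: 13
  Job 2: 9
  Job 3: 2
Max job total = 13
Lower bound = max(14, 13) = 14

14


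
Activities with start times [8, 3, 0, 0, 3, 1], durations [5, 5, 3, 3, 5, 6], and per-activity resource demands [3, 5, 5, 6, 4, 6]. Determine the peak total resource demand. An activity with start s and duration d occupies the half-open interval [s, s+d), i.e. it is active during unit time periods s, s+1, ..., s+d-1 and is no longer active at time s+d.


Each activity i is active on [start_i, start_i + duration_i).
Compute total resource usage per time slot:
  t=0: active resources = [5, 6], total = 11
  t=1: active resources = [5, 6, 6], total = 17
  t=2: active resources = [5, 6, 6], total = 17
  t=3: active resources = [5, 4, 6], total = 15
  t=4: active resources = [5, 4, 6], total = 15
  t=5: active resources = [5, 4, 6], total = 15
  t=6: active resources = [5, 4, 6], total = 15
  t=7: active resources = [5, 4], total = 9
  t=8: active resources = [3], total = 3
  t=9: active resources = [3], total = 3
  t=10: active resources = [3], total = 3
  t=11: active resources = [3], total = 3
  t=12: active resources = [3], total = 3
Peak resource demand = 17

17


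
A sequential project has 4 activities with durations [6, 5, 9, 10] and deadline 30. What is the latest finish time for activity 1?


LF(activity 1) = deadline - sum of successor durations
Successors: activities 2 through 4 with durations [5, 9, 10]
Sum of successor durations = 24
LF = 30 - 24 = 6

6


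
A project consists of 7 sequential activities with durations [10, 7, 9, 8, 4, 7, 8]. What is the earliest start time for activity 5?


Activity 5 starts after activities 1 through 4 complete.
Predecessor durations: [10, 7, 9, 8]
ES = 10 + 7 + 9 + 8 = 34

34


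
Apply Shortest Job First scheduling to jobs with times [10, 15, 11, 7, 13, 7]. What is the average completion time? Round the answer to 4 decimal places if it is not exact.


SJF order (ascending): [7, 7, 10, 11, 13, 15]
Completion times:
  Job 1: burst=7, C=7
  Job 2: burst=7, C=14
  Job 3: burst=10, C=24
  Job 4: burst=11, C=35
  Job 5: burst=13, C=48
  Job 6: burst=15, C=63
Average completion = 191/6 = 31.8333

31.8333


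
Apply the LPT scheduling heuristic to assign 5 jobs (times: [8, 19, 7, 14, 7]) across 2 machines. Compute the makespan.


Sort jobs in decreasing order (LPT): [19, 14, 8, 7, 7]
Assign each job to the least loaded machine:
  Machine 1: jobs [19, 7], load = 26
  Machine 2: jobs [14, 8, 7], load = 29
Makespan = max load = 29

29


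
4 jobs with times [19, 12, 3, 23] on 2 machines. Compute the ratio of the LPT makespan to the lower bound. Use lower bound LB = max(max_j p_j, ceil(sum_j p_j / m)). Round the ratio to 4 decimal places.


LPT order: [23, 19, 12, 3]
Machine loads after assignment: [26, 31]
LPT makespan = 31
Lower bound = max(max_job, ceil(total/2)) = max(23, 29) = 29
Ratio = 31 / 29 = 1.069

1.069


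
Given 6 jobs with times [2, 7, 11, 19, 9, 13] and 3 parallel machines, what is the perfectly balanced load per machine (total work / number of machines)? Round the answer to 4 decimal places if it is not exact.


Total processing time = 2 + 7 + 11 + 19 + 9 + 13 = 61
Number of machines = 3
Ideal balanced load = 61 / 3 = 20.3333

20.3333


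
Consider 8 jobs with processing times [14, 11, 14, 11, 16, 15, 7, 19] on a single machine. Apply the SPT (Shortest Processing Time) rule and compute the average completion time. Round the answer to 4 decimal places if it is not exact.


Sort jobs by processing time (SPT order): [7, 11, 11, 14, 14, 15, 16, 19]
Compute completion times sequentially:
  Job 1: processing = 7, completes at 7
  Job 2: processing = 11, completes at 18
  Job 3: processing = 11, completes at 29
  Job 4: processing = 14, completes at 43
  Job 5: processing = 14, completes at 57
  Job 6: processing = 15, completes at 72
  Job 7: processing = 16, completes at 88
  Job 8: processing = 19, completes at 107
Sum of completion times = 421
Average completion time = 421/8 = 52.625

52.625


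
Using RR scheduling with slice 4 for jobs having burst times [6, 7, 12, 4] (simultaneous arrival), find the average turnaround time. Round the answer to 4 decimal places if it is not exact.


Time quantum = 4
Execution trace:
  J1 runs 4 units, time = 4
  J2 runs 4 units, time = 8
  J3 runs 4 units, time = 12
  J4 runs 4 units, time = 16
  J1 runs 2 units, time = 18
  J2 runs 3 units, time = 21
  J3 runs 4 units, time = 25
  J3 runs 4 units, time = 29
Finish times: [18, 21, 29, 16]
Average turnaround = 84/4 = 21.0

21.0


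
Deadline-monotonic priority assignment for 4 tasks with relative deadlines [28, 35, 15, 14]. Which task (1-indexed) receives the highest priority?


Sort tasks by relative deadline (ascending):
  Task 4: deadline = 14
  Task 3: deadline = 15
  Task 1: deadline = 28
  Task 2: deadline = 35
Priority order (highest first): [4, 3, 1, 2]
Highest priority task = 4

4


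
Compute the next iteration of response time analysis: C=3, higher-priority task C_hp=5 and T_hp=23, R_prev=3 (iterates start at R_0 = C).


R_next = C + ceil(R_prev / T_hp) * C_hp
ceil(3 / 23) = ceil(0.1304) = 1
Interference = 1 * 5 = 5
R_next = 3 + 5 = 8

8


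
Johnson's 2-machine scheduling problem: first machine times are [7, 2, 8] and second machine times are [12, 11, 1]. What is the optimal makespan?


Apply Johnson's rule:
  Group 1 (a <= b): [(2, 2, 11), (1, 7, 12)]
  Group 2 (a > b): [(3, 8, 1)]
Optimal job order: [2, 1, 3]
Schedule:
  Job 2: M1 done at 2, M2 done at 13
  Job 1: M1 done at 9, M2 done at 25
  Job 3: M1 done at 17, M2 done at 26
Makespan = 26

26


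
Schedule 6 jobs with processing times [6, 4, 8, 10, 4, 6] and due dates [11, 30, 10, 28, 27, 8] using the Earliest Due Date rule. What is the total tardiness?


Sort by due date (EDD order): [(6, 8), (8, 10), (6, 11), (4, 27), (10, 28), (4, 30)]
Compute completion times and tardiness:
  Job 1: p=6, d=8, C=6, tardiness=max(0,6-8)=0
  Job 2: p=8, d=10, C=14, tardiness=max(0,14-10)=4
  Job 3: p=6, d=11, C=20, tardiness=max(0,20-11)=9
  Job 4: p=4, d=27, C=24, tardiness=max(0,24-27)=0
  Job 5: p=10, d=28, C=34, tardiness=max(0,34-28)=6
  Job 6: p=4, d=30, C=38, tardiness=max(0,38-30)=8
Total tardiness = 27

27


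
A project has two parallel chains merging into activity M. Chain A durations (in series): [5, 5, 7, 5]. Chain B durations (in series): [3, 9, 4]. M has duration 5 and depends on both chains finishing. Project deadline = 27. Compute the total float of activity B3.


Forward pass: ES(B3) = sum of predecessors on chain B = 12
EF = ES + duration = 12 + 4 = 16
Backward pass: LF(M) = deadline = 27; LS(M) = 27 - 5 = 22
LF(B3) = LS(M) - sum(successors on chain B) = 22 - 0 = 22
LS = LF - duration = 22 - 4 = 18
Total float = LS - ES = 18 - 12 = 6

6


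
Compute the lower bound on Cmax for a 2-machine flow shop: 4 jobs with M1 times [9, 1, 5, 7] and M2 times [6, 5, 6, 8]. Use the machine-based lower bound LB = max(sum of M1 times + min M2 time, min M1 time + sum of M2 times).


LB1 = sum(M1 times) + min(M2 times) = 22 + 5 = 27
LB2 = min(M1 times) + sum(M2 times) = 1 + 25 = 26
Lower bound = max(LB1, LB2) = max(27, 26) = 27

27


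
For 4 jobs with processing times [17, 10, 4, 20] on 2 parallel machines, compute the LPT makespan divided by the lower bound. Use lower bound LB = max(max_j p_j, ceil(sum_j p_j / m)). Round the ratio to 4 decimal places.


LPT order: [20, 17, 10, 4]
Machine loads after assignment: [24, 27]
LPT makespan = 27
Lower bound = max(max_job, ceil(total/2)) = max(20, 26) = 26
Ratio = 27 / 26 = 1.0385

1.0385


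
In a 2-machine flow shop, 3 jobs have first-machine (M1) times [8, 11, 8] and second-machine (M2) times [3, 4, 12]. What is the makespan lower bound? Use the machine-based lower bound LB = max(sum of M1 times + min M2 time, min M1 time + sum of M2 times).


LB1 = sum(M1 times) + min(M2 times) = 27 + 3 = 30
LB2 = min(M1 times) + sum(M2 times) = 8 + 19 = 27
Lower bound = max(LB1, LB2) = max(30, 27) = 30

30


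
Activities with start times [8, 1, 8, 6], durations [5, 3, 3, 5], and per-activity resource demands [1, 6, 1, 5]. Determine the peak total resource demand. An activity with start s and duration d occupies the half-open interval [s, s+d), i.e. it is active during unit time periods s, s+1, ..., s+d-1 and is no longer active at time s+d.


Each activity i is active on [start_i, start_i + duration_i).
Compute total resource usage per time slot:
  t=0: active resources = [], total = 0
  t=1: active resources = [6], total = 6
  t=2: active resources = [6], total = 6
  t=3: active resources = [6], total = 6
  t=4: active resources = [], total = 0
  t=5: active resources = [], total = 0
  t=6: active resources = [5], total = 5
  t=7: active resources = [5], total = 5
  t=8: active resources = [1, 1, 5], total = 7
  t=9: active resources = [1, 1, 5], total = 7
  t=10: active resources = [1, 1, 5], total = 7
  t=11: active resources = [1], total = 1
  t=12: active resources = [1], total = 1
Peak resource demand = 7

7


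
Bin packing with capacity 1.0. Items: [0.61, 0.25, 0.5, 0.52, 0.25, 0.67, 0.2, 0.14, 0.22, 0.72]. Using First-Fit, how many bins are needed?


Place items sequentially using First-Fit:
  Item 0.61 -> new Bin 1
  Item 0.25 -> Bin 1 (now 0.86)
  Item 0.5 -> new Bin 2
  Item 0.52 -> new Bin 3
  Item 0.25 -> Bin 2 (now 0.75)
  Item 0.67 -> new Bin 4
  Item 0.2 -> Bin 2 (now 0.95)
  Item 0.14 -> Bin 1 (now 1.0)
  Item 0.22 -> Bin 3 (now 0.74)
  Item 0.72 -> new Bin 5
Total bins used = 5

5


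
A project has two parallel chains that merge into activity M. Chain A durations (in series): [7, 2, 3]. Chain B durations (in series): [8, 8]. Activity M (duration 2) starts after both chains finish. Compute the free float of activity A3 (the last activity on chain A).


ES(A3) = sum of predecessors on chain A = 9
EF(A3) = ES + duration = 9 + 3 = 12
Successor of A3 is M. ES(M) = max(sum(A), sum(B)) = max(12, 16) = 16
Free float = ES(successor) - EF(current) = 16 - 12 = 4

4


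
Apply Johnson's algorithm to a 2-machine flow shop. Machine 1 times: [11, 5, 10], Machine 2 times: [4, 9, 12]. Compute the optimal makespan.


Apply Johnson's rule:
  Group 1 (a <= b): [(2, 5, 9), (3, 10, 12)]
  Group 2 (a > b): [(1, 11, 4)]
Optimal job order: [2, 3, 1]
Schedule:
  Job 2: M1 done at 5, M2 done at 14
  Job 3: M1 done at 15, M2 done at 27
  Job 1: M1 done at 26, M2 done at 31
Makespan = 31

31


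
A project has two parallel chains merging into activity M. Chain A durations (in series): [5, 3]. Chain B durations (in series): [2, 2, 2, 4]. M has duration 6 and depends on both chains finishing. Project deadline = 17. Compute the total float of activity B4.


Forward pass: ES(B4) = sum of predecessors on chain B = 6
EF = ES + duration = 6 + 4 = 10
Backward pass: LF(M) = deadline = 17; LS(M) = 17 - 6 = 11
LF(B4) = LS(M) - sum(successors on chain B) = 11 - 0 = 11
LS = LF - duration = 11 - 4 = 7
Total float = LS - ES = 7 - 6 = 1

1


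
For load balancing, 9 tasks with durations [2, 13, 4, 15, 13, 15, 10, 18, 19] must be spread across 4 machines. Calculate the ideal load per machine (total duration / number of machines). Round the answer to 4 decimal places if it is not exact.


Total processing time = 2 + 13 + 4 + 15 + 13 + 15 + 10 + 18 + 19 = 109
Number of machines = 4
Ideal balanced load = 109 / 4 = 27.25

27.25


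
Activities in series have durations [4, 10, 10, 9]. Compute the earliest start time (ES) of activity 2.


Activity 2 starts after activities 1 through 1 complete.
Predecessor durations: [4]
ES = 4 = 4

4


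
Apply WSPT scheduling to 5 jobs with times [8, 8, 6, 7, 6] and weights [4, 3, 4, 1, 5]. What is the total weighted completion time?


Compute p/w ratios and sort ascending (WSPT): [(6, 5), (6, 4), (8, 4), (8, 3), (7, 1)]
Compute weighted completion times:
  Job (p=6,w=5): C=6, w*C=5*6=30
  Job (p=6,w=4): C=12, w*C=4*12=48
  Job (p=8,w=4): C=20, w*C=4*20=80
  Job (p=8,w=3): C=28, w*C=3*28=84
  Job (p=7,w=1): C=35, w*C=1*35=35
Total weighted completion time = 277

277


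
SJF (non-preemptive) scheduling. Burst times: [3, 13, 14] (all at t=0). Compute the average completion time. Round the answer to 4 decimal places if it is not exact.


SJF order (ascending): [3, 13, 14]
Completion times:
  Job 1: burst=3, C=3
  Job 2: burst=13, C=16
  Job 3: burst=14, C=30
Average completion = 49/3 = 16.3333

16.3333


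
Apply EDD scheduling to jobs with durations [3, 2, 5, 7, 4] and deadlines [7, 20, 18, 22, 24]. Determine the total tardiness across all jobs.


Sort by due date (EDD order): [(3, 7), (5, 18), (2, 20), (7, 22), (4, 24)]
Compute completion times and tardiness:
  Job 1: p=3, d=7, C=3, tardiness=max(0,3-7)=0
  Job 2: p=5, d=18, C=8, tardiness=max(0,8-18)=0
  Job 3: p=2, d=20, C=10, tardiness=max(0,10-20)=0
  Job 4: p=7, d=22, C=17, tardiness=max(0,17-22)=0
  Job 5: p=4, d=24, C=21, tardiness=max(0,21-24)=0
Total tardiness = 0

0


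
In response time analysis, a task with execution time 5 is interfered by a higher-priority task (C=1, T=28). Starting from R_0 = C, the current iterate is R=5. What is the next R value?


R_next = C + ceil(R_prev / T_hp) * C_hp
ceil(5 / 28) = ceil(0.1786) = 1
Interference = 1 * 1 = 1
R_next = 5 + 1 = 6

6


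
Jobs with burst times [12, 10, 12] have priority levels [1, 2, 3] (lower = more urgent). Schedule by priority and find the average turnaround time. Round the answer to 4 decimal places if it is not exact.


Sort by priority (ascending = highest first):
Order: [(1, 12), (2, 10), (3, 12)]
Completion times:
  Priority 1, burst=12, C=12
  Priority 2, burst=10, C=22
  Priority 3, burst=12, C=34
Average turnaround = 68/3 = 22.6667

22.6667


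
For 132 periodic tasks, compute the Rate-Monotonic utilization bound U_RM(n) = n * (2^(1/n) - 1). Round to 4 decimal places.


Compute 2^(1/132) = 1.0052649263
Subtract 1: 1.0052649263 - 1 = 0.0052649263
Multiply by n: 132 * 0.0052649263 = 0.6949702716
Round to 4 dp: 0.6950

0.6950


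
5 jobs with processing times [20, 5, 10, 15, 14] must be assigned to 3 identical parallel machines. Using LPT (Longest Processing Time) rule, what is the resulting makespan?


Sort jobs in decreasing order (LPT): [20, 15, 14, 10, 5]
Assign each job to the least loaded machine:
  Machine 1: jobs [20], load = 20
  Machine 2: jobs [15, 5], load = 20
  Machine 3: jobs [14, 10], load = 24
Makespan = max load = 24

24


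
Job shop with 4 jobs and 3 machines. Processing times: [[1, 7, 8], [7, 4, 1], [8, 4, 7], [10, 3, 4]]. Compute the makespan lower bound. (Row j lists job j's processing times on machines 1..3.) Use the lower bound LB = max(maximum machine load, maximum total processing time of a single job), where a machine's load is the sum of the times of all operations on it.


Machine loads:
  Machine 1: 1 + 7 + 8 + 10 = 26
  Machine 2: 7 + 4 + 4 + 3 = 18
  Machine 3: 8 + 1 + 7 + 4 = 20
Max machine load = 26
Job totals:
  Job 1: 16
  Job 2: 12
  Job 3: 19
  Job 4: 17
Max job total = 19
Lower bound = max(26, 19) = 26

26


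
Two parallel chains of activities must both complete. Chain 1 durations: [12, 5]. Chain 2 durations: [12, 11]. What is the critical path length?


Path A total = 12 + 5 = 17
Path B total = 12 + 11 = 23
Critical path = longest path = max(17, 23) = 23

23


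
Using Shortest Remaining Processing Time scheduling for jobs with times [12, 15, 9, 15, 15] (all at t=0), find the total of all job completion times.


Since all jobs arrive at t=0, SRPT equals SPT ordering.
SPT order: [9, 12, 15, 15, 15]
Completion times:
  Job 1: p=9, C=9
  Job 2: p=12, C=21
  Job 3: p=15, C=36
  Job 4: p=15, C=51
  Job 5: p=15, C=66
Total completion time = 9 + 21 + 36 + 51 + 66 = 183

183


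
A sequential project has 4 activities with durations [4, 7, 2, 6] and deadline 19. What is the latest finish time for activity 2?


LF(activity 2) = deadline - sum of successor durations
Successors: activities 3 through 4 with durations [2, 6]
Sum of successor durations = 8
LF = 19 - 8 = 11

11


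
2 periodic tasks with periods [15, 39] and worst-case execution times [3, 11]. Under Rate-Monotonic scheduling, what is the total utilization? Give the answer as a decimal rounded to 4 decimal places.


Compute individual utilizations (exact fractions):
  Task 1: C/T = 3/15 = 1/5 (approx. 0.2)
  Task 2: C/T = 11/39 (approx. 0.2821)
Total utilization U = 1/5 + 11/39 = 94/195
Rounded to 4 decimal places: U = 0.4821
RM (Liu & Layland) bound for 2 tasks = 0.828427; compare with U = 94/195 (approx. 0.482051)
U <= bound, so schedulable by RM sufficient condition.

0.4821


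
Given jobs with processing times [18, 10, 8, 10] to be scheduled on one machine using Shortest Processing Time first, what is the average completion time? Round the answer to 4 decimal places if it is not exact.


Sort jobs by processing time (SPT order): [8, 10, 10, 18]
Compute completion times sequentially:
  Job 1: processing = 8, completes at 8
  Job 2: processing = 10, completes at 18
  Job 3: processing = 10, completes at 28
  Job 4: processing = 18, completes at 46
Sum of completion times = 100
Average completion time = 100/4 = 25.0

25.0


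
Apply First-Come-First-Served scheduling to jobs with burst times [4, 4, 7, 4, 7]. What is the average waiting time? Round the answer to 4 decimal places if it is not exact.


FCFS order (as given): [4, 4, 7, 4, 7]
Waiting times:
  Job 1: wait = 0
  Job 2: wait = 4
  Job 3: wait = 8
  Job 4: wait = 15
  Job 5: wait = 19
Sum of waiting times = 46
Average waiting time = 46/5 = 9.2

9.2


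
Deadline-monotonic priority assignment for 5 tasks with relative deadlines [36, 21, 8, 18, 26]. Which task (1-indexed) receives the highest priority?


Sort tasks by relative deadline (ascending):
  Task 3: deadline = 8
  Task 4: deadline = 18
  Task 2: deadline = 21
  Task 5: deadline = 26
  Task 1: deadline = 36
Priority order (highest first): [3, 4, 2, 5, 1]
Highest priority task = 3

3


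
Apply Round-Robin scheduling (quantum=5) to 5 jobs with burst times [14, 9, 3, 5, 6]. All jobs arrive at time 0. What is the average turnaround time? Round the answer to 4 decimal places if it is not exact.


Time quantum = 5
Execution trace:
  J1 runs 5 units, time = 5
  J2 runs 5 units, time = 10
  J3 runs 3 units, time = 13
  J4 runs 5 units, time = 18
  J5 runs 5 units, time = 23
  J1 runs 5 units, time = 28
  J2 runs 4 units, time = 32
  J5 runs 1 units, time = 33
  J1 runs 4 units, time = 37
Finish times: [37, 32, 13, 18, 33]
Average turnaround = 133/5 = 26.6

26.6


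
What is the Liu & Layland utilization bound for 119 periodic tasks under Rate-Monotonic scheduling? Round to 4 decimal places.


Compute 2^(1/119) = 1.0058417632
Subtract 1: 1.0058417632 - 1 = 0.0058417632
Multiply by n: 119 * 0.0058417632 = 0.6951698208
Round to 4 dp: 0.6952

0.6952


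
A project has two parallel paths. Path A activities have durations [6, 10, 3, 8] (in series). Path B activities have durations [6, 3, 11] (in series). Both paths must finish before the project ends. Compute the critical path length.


Path A total = 6 + 10 + 3 + 8 = 27
Path B total = 6 + 3 + 11 = 20
Critical path = longest path = max(27, 20) = 27

27


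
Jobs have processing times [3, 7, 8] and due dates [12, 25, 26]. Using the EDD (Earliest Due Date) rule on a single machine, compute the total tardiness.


Sort by due date (EDD order): [(3, 12), (7, 25), (8, 26)]
Compute completion times and tardiness:
  Job 1: p=3, d=12, C=3, tardiness=max(0,3-12)=0
  Job 2: p=7, d=25, C=10, tardiness=max(0,10-25)=0
  Job 3: p=8, d=26, C=18, tardiness=max(0,18-26)=0
Total tardiness = 0

0


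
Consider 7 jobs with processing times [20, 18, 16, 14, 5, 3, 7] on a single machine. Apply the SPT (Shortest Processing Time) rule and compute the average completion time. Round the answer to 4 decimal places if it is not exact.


Sort jobs by processing time (SPT order): [3, 5, 7, 14, 16, 18, 20]
Compute completion times sequentially:
  Job 1: processing = 3, completes at 3
  Job 2: processing = 5, completes at 8
  Job 3: processing = 7, completes at 15
  Job 4: processing = 14, completes at 29
  Job 5: processing = 16, completes at 45
  Job 6: processing = 18, completes at 63
  Job 7: processing = 20, completes at 83
Sum of completion times = 246
Average completion time = 246/7 = 35.1429

35.1429


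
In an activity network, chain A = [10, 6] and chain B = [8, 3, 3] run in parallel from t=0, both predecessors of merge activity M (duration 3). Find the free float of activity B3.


ES(B3) = sum of predecessors on chain B = 11
EF(B3) = ES + duration = 11 + 3 = 14
Successor of B3 is M. ES(M) = max(sum(A), sum(B)) = max(16, 14) = 16
Free float = ES(successor) - EF(current) = 16 - 14 = 2

2


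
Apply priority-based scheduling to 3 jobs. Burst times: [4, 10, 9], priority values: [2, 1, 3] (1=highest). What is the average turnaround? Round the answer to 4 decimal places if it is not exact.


Sort by priority (ascending = highest first):
Order: [(1, 10), (2, 4), (3, 9)]
Completion times:
  Priority 1, burst=10, C=10
  Priority 2, burst=4, C=14
  Priority 3, burst=9, C=23
Average turnaround = 47/3 = 15.6667

15.6667


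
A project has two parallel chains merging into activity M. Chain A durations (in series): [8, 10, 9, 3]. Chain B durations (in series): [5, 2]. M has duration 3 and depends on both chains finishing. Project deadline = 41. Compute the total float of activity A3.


Forward pass: ES(A3) = sum of predecessors on chain A = 18
EF = ES + duration = 18 + 9 = 27
Backward pass: LF(M) = deadline = 41; LS(M) = 41 - 3 = 38
LF(A3) = LS(M) - sum(successors on chain A) = 38 - 3 = 35
LS = LF - duration = 35 - 9 = 26
Total float = LS - ES = 26 - 18 = 8

8


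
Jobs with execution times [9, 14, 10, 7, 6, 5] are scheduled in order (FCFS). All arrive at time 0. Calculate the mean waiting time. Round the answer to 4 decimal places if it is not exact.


FCFS order (as given): [9, 14, 10, 7, 6, 5]
Waiting times:
  Job 1: wait = 0
  Job 2: wait = 9
  Job 3: wait = 23
  Job 4: wait = 33
  Job 5: wait = 40
  Job 6: wait = 46
Sum of waiting times = 151
Average waiting time = 151/6 = 25.1667

25.1667


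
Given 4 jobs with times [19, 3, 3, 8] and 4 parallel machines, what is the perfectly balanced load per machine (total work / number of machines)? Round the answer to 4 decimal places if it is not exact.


Total processing time = 19 + 3 + 3 + 8 = 33
Number of machines = 4
Ideal balanced load = 33 / 4 = 8.25

8.25


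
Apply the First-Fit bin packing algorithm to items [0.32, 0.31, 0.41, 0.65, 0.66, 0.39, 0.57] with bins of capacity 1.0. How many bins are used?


Place items sequentially using First-Fit:
  Item 0.32 -> new Bin 1
  Item 0.31 -> Bin 1 (now 0.63)
  Item 0.41 -> new Bin 2
  Item 0.65 -> new Bin 3
  Item 0.66 -> new Bin 4
  Item 0.39 -> Bin 2 (now 0.8)
  Item 0.57 -> new Bin 5
Total bins used = 5

5


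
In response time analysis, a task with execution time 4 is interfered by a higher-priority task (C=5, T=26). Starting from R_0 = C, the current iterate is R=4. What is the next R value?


R_next = C + ceil(R_prev / T_hp) * C_hp
ceil(4 / 26) = ceil(0.1538) = 1
Interference = 1 * 5 = 5
R_next = 4 + 5 = 9

9


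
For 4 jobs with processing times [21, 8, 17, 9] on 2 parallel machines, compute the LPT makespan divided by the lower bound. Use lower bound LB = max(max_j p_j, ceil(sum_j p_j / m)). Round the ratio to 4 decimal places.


LPT order: [21, 17, 9, 8]
Machine loads after assignment: [29, 26]
LPT makespan = 29
Lower bound = max(max_job, ceil(total/2)) = max(21, 28) = 28
Ratio = 29 / 28 = 1.0357

1.0357


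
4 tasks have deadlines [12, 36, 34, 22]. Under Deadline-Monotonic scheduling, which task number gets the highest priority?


Sort tasks by relative deadline (ascending):
  Task 1: deadline = 12
  Task 4: deadline = 22
  Task 3: deadline = 34
  Task 2: deadline = 36
Priority order (highest first): [1, 4, 3, 2]
Highest priority task = 1

1


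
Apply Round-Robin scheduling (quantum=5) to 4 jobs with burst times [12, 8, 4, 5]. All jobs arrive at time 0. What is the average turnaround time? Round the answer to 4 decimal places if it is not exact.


Time quantum = 5
Execution trace:
  J1 runs 5 units, time = 5
  J2 runs 5 units, time = 10
  J3 runs 4 units, time = 14
  J4 runs 5 units, time = 19
  J1 runs 5 units, time = 24
  J2 runs 3 units, time = 27
  J1 runs 2 units, time = 29
Finish times: [29, 27, 14, 19]
Average turnaround = 89/4 = 22.25

22.25


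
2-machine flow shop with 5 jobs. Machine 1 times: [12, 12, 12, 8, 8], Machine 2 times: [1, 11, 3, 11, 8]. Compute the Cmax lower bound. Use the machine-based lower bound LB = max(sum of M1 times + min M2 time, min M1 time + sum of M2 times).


LB1 = sum(M1 times) + min(M2 times) = 52 + 1 = 53
LB2 = min(M1 times) + sum(M2 times) = 8 + 34 = 42
Lower bound = max(LB1, LB2) = max(53, 42) = 53

53


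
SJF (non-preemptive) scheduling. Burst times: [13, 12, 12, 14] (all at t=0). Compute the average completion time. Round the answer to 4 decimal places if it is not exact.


SJF order (ascending): [12, 12, 13, 14]
Completion times:
  Job 1: burst=12, C=12
  Job 2: burst=12, C=24
  Job 3: burst=13, C=37
  Job 4: burst=14, C=51
Average completion = 124/4 = 31.0

31.0


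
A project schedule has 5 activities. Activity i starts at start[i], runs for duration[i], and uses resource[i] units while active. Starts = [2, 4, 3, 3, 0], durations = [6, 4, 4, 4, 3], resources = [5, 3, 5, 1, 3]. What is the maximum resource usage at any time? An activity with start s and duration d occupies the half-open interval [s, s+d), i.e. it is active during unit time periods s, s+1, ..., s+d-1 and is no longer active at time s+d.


Each activity i is active on [start_i, start_i + duration_i).
Compute total resource usage per time slot:
  t=0: active resources = [3], total = 3
  t=1: active resources = [3], total = 3
  t=2: active resources = [5, 3], total = 8
  t=3: active resources = [5, 5, 1], total = 11
  t=4: active resources = [5, 3, 5, 1], total = 14
  t=5: active resources = [5, 3, 5, 1], total = 14
  t=6: active resources = [5, 3, 5, 1], total = 14
  t=7: active resources = [5, 3], total = 8
Peak resource demand = 14

14


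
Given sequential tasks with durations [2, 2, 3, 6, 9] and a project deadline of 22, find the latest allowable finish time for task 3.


LF(activity 3) = deadline - sum of successor durations
Successors: activities 4 through 5 with durations [6, 9]
Sum of successor durations = 15
LF = 22 - 15 = 7

7


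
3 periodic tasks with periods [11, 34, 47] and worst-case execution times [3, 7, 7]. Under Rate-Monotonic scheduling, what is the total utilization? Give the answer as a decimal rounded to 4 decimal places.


Compute individual utilizations (exact fractions):
  Task 1: C/T = 3/11 (approx. 0.2727)
  Task 2: C/T = 7/34 (approx. 0.2059)
  Task 3: C/T = 7/47 (approx. 0.1489)
Total utilization U = 3/11 + 7/34 + 7/47 = 11031/17578
Rounded to 4 decimal places: U = 0.6275
RM (Liu & Layland) bound for 3 tasks = 0.779763; compare with U = 11031/17578 (approx. 0.627546)
U <= bound, so schedulable by RM sufficient condition.

0.6275


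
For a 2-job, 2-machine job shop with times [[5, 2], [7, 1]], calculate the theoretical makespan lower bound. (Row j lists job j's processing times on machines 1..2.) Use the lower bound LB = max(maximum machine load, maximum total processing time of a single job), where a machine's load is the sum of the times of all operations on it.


Machine loads:
  Machine 1: 5 + 7 = 12
  Machine 2: 2 + 1 = 3
Max machine load = 12
Job totals:
  Job 1: 7
  Job 2: 8
Max job total = 8
Lower bound = max(12, 8) = 12

12


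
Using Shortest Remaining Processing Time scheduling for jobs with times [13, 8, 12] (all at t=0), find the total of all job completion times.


Since all jobs arrive at t=0, SRPT equals SPT ordering.
SPT order: [8, 12, 13]
Completion times:
  Job 1: p=8, C=8
  Job 2: p=12, C=20
  Job 3: p=13, C=33
Total completion time = 8 + 20 + 33 = 61

61


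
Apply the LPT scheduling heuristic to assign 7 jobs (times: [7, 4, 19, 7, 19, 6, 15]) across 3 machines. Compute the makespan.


Sort jobs in decreasing order (LPT): [19, 19, 15, 7, 7, 6, 4]
Assign each job to the least loaded machine:
  Machine 1: jobs [19, 7], load = 26
  Machine 2: jobs [19, 6], load = 25
  Machine 3: jobs [15, 7, 4], load = 26
Makespan = max load = 26

26


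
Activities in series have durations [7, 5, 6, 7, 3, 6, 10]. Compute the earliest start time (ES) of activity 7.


Activity 7 starts after activities 1 through 6 complete.
Predecessor durations: [7, 5, 6, 7, 3, 6]
ES = 7 + 5 + 6 + 7 + 3 + 6 = 34

34


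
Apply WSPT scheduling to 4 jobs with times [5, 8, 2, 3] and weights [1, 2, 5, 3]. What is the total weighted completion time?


Compute p/w ratios and sort ascending (WSPT): [(2, 5), (3, 3), (8, 2), (5, 1)]
Compute weighted completion times:
  Job (p=2,w=5): C=2, w*C=5*2=10
  Job (p=3,w=3): C=5, w*C=3*5=15
  Job (p=8,w=2): C=13, w*C=2*13=26
  Job (p=5,w=1): C=18, w*C=1*18=18
Total weighted completion time = 69

69


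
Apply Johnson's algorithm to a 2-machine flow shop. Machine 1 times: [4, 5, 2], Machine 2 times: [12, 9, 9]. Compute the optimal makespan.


Apply Johnson's rule:
  Group 1 (a <= b): [(3, 2, 9), (1, 4, 12), (2, 5, 9)]
  Group 2 (a > b): []
Optimal job order: [3, 1, 2]
Schedule:
  Job 3: M1 done at 2, M2 done at 11
  Job 1: M1 done at 6, M2 done at 23
  Job 2: M1 done at 11, M2 done at 32
Makespan = 32

32


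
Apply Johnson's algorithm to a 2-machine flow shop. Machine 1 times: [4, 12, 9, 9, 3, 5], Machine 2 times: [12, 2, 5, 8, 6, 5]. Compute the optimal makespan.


Apply Johnson's rule:
  Group 1 (a <= b): [(5, 3, 6), (1, 4, 12), (6, 5, 5)]
  Group 2 (a > b): [(4, 9, 8), (3, 9, 5), (2, 12, 2)]
Optimal job order: [5, 1, 6, 4, 3, 2]
Schedule:
  Job 5: M1 done at 3, M2 done at 9
  Job 1: M1 done at 7, M2 done at 21
  Job 6: M1 done at 12, M2 done at 26
  Job 4: M1 done at 21, M2 done at 34
  Job 3: M1 done at 30, M2 done at 39
  Job 2: M1 done at 42, M2 done at 44
Makespan = 44

44


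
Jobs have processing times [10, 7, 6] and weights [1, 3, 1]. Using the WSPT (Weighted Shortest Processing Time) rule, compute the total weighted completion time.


Compute p/w ratios and sort ascending (WSPT): [(7, 3), (6, 1), (10, 1)]
Compute weighted completion times:
  Job (p=7,w=3): C=7, w*C=3*7=21
  Job (p=6,w=1): C=13, w*C=1*13=13
  Job (p=10,w=1): C=23, w*C=1*23=23
Total weighted completion time = 57

57


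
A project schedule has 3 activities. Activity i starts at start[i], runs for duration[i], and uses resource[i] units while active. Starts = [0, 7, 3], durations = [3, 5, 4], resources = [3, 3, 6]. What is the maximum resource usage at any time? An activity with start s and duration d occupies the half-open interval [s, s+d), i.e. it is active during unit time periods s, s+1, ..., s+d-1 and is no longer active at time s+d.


Each activity i is active on [start_i, start_i + duration_i).
Compute total resource usage per time slot:
  t=0: active resources = [3], total = 3
  t=1: active resources = [3], total = 3
  t=2: active resources = [3], total = 3
  t=3: active resources = [6], total = 6
  t=4: active resources = [6], total = 6
  t=5: active resources = [6], total = 6
  t=6: active resources = [6], total = 6
  t=7: active resources = [3], total = 3
  t=8: active resources = [3], total = 3
  t=9: active resources = [3], total = 3
  t=10: active resources = [3], total = 3
  t=11: active resources = [3], total = 3
Peak resource demand = 6

6


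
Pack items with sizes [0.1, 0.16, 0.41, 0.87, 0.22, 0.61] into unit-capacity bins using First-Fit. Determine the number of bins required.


Place items sequentially using First-Fit:
  Item 0.1 -> new Bin 1
  Item 0.16 -> Bin 1 (now 0.26)
  Item 0.41 -> Bin 1 (now 0.67)
  Item 0.87 -> new Bin 2
  Item 0.22 -> Bin 1 (now 0.89)
  Item 0.61 -> new Bin 3
Total bins used = 3

3


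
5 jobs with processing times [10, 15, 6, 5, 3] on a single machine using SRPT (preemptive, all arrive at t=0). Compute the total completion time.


Since all jobs arrive at t=0, SRPT equals SPT ordering.
SPT order: [3, 5, 6, 10, 15]
Completion times:
  Job 1: p=3, C=3
  Job 2: p=5, C=8
  Job 3: p=6, C=14
  Job 4: p=10, C=24
  Job 5: p=15, C=39
Total completion time = 3 + 8 + 14 + 24 + 39 = 88

88


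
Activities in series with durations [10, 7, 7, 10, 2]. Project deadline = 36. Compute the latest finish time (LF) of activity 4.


LF(activity 4) = deadline - sum of successor durations
Successors: activities 5 through 5 with durations [2]
Sum of successor durations = 2
LF = 36 - 2 = 34

34


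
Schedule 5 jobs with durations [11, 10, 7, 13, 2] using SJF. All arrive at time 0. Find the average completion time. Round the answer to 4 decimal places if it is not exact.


SJF order (ascending): [2, 7, 10, 11, 13]
Completion times:
  Job 1: burst=2, C=2
  Job 2: burst=7, C=9
  Job 3: burst=10, C=19
  Job 4: burst=11, C=30
  Job 5: burst=13, C=43
Average completion = 103/5 = 20.6

20.6


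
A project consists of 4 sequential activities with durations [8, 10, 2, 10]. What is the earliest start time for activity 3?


Activity 3 starts after activities 1 through 2 complete.
Predecessor durations: [8, 10]
ES = 8 + 10 = 18

18


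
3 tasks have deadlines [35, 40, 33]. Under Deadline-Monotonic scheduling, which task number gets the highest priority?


Sort tasks by relative deadline (ascending):
  Task 3: deadline = 33
  Task 1: deadline = 35
  Task 2: deadline = 40
Priority order (highest first): [3, 1, 2]
Highest priority task = 3

3


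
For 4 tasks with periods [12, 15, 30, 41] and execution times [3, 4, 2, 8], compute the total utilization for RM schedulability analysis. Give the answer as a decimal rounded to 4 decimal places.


Compute individual utilizations (exact fractions):
  Task 1: C/T = 3/12 = 1/4 (approx. 0.25)
  Task 2: C/T = 4/15 (approx. 0.2667)
  Task 3: C/T = 2/30 = 1/15 (approx. 0.0667)
  Task 4: C/T = 8/41 (approx. 0.1951)
Total utilization U = 1/4 + 4/15 + 1/15 + 8/41 = 383/492
Rounded to 4 decimal places: U = 0.7785
RM (Liu & Layland) bound for 4 tasks = 0.756828; compare with U = 383/492 (approx. 0.778455)
bound < U <= 1, so the RM sufficient condition is not met (inconclusive; an exact test such as response-time analysis is needed).

0.7785


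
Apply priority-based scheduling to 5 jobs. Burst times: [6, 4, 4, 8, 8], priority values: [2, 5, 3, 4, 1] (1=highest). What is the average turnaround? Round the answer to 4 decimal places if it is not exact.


Sort by priority (ascending = highest first):
Order: [(1, 8), (2, 6), (3, 4), (4, 8), (5, 4)]
Completion times:
  Priority 1, burst=8, C=8
  Priority 2, burst=6, C=14
  Priority 3, burst=4, C=18
  Priority 4, burst=8, C=26
  Priority 5, burst=4, C=30
Average turnaround = 96/5 = 19.2

19.2


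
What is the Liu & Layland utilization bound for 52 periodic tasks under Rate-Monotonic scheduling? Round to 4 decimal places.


Compute 2^(1/52) = 1.0134189907
Subtract 1: 1.0134189907 - 1 = 0.0134189907
Multiply by n: 52 * 0.0134189907 = 0.6977875164
Round to 4 dp: 0.6978

0.6978


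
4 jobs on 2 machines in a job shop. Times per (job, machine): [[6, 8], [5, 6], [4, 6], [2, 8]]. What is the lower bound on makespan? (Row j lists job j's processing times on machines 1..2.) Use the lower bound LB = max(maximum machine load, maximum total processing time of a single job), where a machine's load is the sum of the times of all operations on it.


Machine loads:
  Machine 1: 6 + 5 + 4 + 2 = 17
  Machine 2: 8 + 6 + 6 + 8 = 28
Max machine load = 28
Job totals:
  Job 1: 14
  Job 2: 11
  Job 3: 10
  Job 4: 10
Max job total = 14
Lower bound = max(28, 14) = 28

28


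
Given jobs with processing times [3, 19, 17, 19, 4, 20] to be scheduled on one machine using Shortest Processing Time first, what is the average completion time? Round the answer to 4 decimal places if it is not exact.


Sort jobs by processing time (SPT order): [3, 4, 17, 19, 19, 20]
Compute completion times sequentially:
  Job 1: processing = 3, completes at 3
  Job 2: processing = 4, completes at 7
  Job 3: processing = 17, completes at 24
  Job 4: processing = 19, completes at 43
  Job 5: processing = 19, completes at 62
  Job 6: processing = 20, completes at 82
Sum of completion times = 221
Average completion time = 221/6 = 36.8333

36.8333


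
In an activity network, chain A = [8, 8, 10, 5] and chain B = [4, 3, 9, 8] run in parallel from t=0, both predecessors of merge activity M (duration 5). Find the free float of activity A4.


ES(A4) = sum of predecessors on chain A = 26
EF(A4) = ES + duration = 26 + 5 = 31
Successor of A4 is M. ES(M) = max(sum(A), sum(B)) = max(31, 24) = 31
Free float = ES(successor) - EF(current) = 31 - 31 = 0

0


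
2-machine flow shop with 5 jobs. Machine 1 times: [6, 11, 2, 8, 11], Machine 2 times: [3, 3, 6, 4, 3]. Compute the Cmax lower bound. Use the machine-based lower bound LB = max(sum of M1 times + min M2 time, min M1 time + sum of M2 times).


LB1 = sum(M1 times) + min(M2 times) = 38 + 3 = 41
LB2 = min(M1 times) + sum(M2 times) = 2 + 19 = 21
Lower bound = max(LB1, LB2) = max(41, 21) = 41

41


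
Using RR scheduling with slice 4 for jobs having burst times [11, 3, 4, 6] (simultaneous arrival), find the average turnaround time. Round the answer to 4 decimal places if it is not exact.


Time quantum = 4
Execution trace:
  J1 runs 4 units, time = 4
  J2 runs 3 units, time = 7
  J3 runs 4 units, time = 11
  J4 runs 4 units, time = 15
  J1 runs 4 units, time = 19
  J4 runs 2 units, time = 21
  J1 runs 3 units, time = 24
Finish times: [24, 7, 11, 21]
Average turnaround = 63/4 = 15.75

15.75
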